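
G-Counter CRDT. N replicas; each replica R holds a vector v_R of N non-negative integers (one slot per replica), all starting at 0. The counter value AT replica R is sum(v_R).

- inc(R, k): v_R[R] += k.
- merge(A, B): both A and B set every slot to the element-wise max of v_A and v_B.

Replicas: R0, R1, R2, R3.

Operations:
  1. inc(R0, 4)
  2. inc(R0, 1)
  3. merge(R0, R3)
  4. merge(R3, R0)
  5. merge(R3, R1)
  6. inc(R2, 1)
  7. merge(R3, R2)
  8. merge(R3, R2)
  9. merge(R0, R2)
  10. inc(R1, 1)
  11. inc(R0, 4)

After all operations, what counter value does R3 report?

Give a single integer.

Answer: 6

Derivation:
Op 1: inc R0 by 4 -> R0=(4,0,0,0) value=4
Op 2: inc R0 by 1 -> R0=(5,0,0,0) value=5
Op 3: merge R0<->R3 -> R0=(5,0,0,0) R3=(5,0,0,0)
Op 4: merge R3<->R0 -> R3=(5,0,0,0) R0=(5,0,0,0)
Op 5: merge R3<->R1 -> R3=(5,0,0,0) R1=(5,0,0,0)
Op 6: inc R2 by 1 -> R2=(0,0,1,0) value=1
Op 7: merge R3<->R2 -> R3=(5,0,1,0) R2=(5,0,1,0)
Op 8: merge R3<->R2 -> R3=(5,0,1,0) R2=(5,0,1,0)
Op 9: merge R0<->R2 -> R0=(5,0,1,0) R2=(5,0,1,0)
Op 10: inc R1 by 1 -> R1=(5,1,0,0) value=6
Op 11: inc R0 by 4 -> R0=(9,0,1,0) value=10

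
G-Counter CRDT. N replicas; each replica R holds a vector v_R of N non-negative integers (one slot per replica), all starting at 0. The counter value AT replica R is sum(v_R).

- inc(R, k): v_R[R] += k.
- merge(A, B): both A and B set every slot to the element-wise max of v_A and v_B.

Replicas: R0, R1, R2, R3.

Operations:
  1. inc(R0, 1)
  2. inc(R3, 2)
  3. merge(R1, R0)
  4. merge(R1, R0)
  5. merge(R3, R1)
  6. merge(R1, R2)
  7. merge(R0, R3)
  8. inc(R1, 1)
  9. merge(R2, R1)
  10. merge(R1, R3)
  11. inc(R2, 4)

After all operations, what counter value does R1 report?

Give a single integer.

Op 1: inc R0 by 1 -> R0=(1,0,0,0) value=1
Op 2: inc R3 by 2 -> R3=(0,0,0,2) value=2
Op 3: merge R1<->R0 -> R1=(1,0,0,0) R0=(1,0,0,0)
Op 4: merge R1<->R0 -> R1=(1,0,0,0) R0=(1,0,0,0)
Op 5: merge R3<->R1 -> R3=(1,0,0,2) R1=(1,0,0,2)
Op 6: merge R1<->R2 -> R1=(1,0,0,2) R2=(1,0,0,2)
Op 7: merge R0<->R3 -> R0=(1,0,0,2) R3=(1,0,0,2)
Op 8: inc R1 by 1 -> R1=(1,1,0,2) value=4
Op 9: merge R2<->R1 -> R2=(1,1,0,2) R1=(1,1,0,2)
Op 10: merge R1<->R3 -> R1=(1,1,0,2) R3=(1,1,0,2)
Op 11: inc R2 by 4 -> R2=(1,1,4,2) value=8

Answer: 4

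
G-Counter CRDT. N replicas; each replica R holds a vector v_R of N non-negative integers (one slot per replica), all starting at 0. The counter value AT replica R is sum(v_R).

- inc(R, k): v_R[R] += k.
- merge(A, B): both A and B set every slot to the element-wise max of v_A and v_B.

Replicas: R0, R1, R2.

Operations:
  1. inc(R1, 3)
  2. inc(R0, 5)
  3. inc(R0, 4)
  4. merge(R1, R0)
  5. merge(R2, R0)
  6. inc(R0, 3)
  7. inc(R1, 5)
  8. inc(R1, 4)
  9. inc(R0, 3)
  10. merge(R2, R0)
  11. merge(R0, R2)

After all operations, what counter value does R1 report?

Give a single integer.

Op 1: inc R1 by 3 -> R1=(0,3,0) value=3
Op 2: inc R0 by 5 -> R0=(5,0,0) value=5
Op 3: inc R0 by 4 -> R0=(9,0,0) value=9
Op 4: merge R1<->R0 -> R1=(9,3,0) R0=(9,3,0)
Op 5: merge R2<->R0 -> R2=(9,3,0) R0=(9,3,0)
Op 6: inc R0 by 3 -> R0=(12,3,0) value=15
Op 7: inc R1 by 5 -> R1=(9,8,0) value=17
Op 8: inc R1 by 4 -> R1=(9,12,0) value=21
Op 9: inc R0 by 3 -> R0=(15,3,0) value=18
Op 10: merge R2<->R0 -> R2=(15,3,0) R0=(15,3,0)
Op 11: merge R0<->R2 -> R0=(15,3,0) R2=(15,3,0)

Answer: 21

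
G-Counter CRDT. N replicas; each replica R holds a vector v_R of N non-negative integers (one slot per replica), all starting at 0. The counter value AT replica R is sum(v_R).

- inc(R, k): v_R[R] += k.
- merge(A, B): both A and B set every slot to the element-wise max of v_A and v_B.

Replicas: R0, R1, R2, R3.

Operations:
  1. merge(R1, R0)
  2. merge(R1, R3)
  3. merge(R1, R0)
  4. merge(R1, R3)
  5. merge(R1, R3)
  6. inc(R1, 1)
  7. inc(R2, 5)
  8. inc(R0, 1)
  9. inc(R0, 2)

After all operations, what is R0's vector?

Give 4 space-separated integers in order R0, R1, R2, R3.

Answer: 3 0 0 0

Derivation:
Op 1: merge R1<->R0 -> R1=(0,0,0,0) R0=(0,0,0,0)
Op 2: merge R1<->R3 -> R1=(0,0,0,0) R3=(0,0,0,0)
Op 3: merge R1<->R0 -> R1=(0,0,0,0) R0=(0,0,0,0)
Op 4: merge R1<->R3 -> R1=(0,0,0,0) R3=(0,0,0,0)
Op 5: merge R1<->R3 -> R1=(0,0,0,0) R3=(0,0,0,0)
Op 6: inc R1 by 1 -> R1=(0,1,0,0) value=1
Op 7: inc R2 by 5 -> R2=(0,0,5,0) value=5
Op 8: inc R0 by 1 -> R0=(1,0,0,0) value=1
Op 9: inc R0 by 2 -> R0=(3,0,0,0) value=3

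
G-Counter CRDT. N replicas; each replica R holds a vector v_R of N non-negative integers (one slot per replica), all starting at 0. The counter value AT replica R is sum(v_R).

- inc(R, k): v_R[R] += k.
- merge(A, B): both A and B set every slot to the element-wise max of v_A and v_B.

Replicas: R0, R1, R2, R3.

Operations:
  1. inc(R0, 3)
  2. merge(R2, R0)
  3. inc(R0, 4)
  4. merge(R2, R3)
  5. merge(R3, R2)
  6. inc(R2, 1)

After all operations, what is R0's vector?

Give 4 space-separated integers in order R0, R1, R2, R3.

Op 1: inc R0 by 3 -> R0=(3,0,0,0) value=3
Op 2: merge R2<->R0 -> R2=(3,0,0,0) R0=(3,0,0,0)
Op 3: inc R0 by 4 -> R0=(7,0,0,0) value=7
Op 4: merge R2<->R3 -> R2=(3,0,0,0) R3=(3,0,0,0)
Op 5: merge R3<->R2 -> R3=(3,0,0,0) R2=(3,0,0,0)
Op 6: inc R2 by 1 -> R2=(3,0,1,0) value=4

Answer: 7 0 0 0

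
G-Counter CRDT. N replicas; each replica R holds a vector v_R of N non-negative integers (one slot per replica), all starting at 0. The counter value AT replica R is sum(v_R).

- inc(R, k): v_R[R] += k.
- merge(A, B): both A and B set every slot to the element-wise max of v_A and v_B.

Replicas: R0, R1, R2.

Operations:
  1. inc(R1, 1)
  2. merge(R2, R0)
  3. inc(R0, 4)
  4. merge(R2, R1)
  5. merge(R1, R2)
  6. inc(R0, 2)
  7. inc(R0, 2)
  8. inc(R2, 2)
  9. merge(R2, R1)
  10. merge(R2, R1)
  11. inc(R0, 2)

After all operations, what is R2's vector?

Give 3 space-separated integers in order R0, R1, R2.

Op 1: inc R1 by 1 -> R1=(0,1,0) value=1
Op 2: merge R2<->R0 -> R2=(0,0,0) R0=(0,0,0)
Op 3: inc R0 by 4 -> R0=(4,0,0) value=4
Op 4: merge R2<->R1 -> R2=(0,1,0) R1=(0,1,0)
Op 5: merge R1<->R2 -> R1=(0,1,0) R2=(0,1,0)
Op 6: inc R0 by 2 -> R0=(6,0,0) value=6
Op 7: inc R0 by 2 -> R0=(8,0,0) value=8
Op 8: inc R2 by 2 -> R2=(0,1,2) value=3
Op 9: merge R2<->R1 -> R2=(0,1,2) R1=(0,1,2)
Op 10: merge R2<->R1 -> R2=(0,1,2) R1=(0,1,2)
Op 11: inc R0 by 2 -> R0=(10,0,0) value=10

Answer: 0 1 2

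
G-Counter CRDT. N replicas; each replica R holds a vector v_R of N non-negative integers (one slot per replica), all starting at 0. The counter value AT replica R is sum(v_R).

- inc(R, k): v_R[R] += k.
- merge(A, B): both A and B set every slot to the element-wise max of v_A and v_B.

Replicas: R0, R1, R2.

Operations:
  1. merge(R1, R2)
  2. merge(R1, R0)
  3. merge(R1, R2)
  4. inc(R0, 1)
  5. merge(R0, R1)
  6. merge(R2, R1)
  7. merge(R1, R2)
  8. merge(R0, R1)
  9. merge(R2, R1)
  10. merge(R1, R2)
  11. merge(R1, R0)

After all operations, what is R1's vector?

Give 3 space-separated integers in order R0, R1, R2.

Answer: 1 0 0

Derivation:
Op 1: merge R1<->R2 -> R1=(0,0,0) R2=(0,0,0)
Op 2: merge R1<->R0 -> R1=(0,0,0) R0=(0,0,0)
Op 3: merge R1<->R2 -> R1=(0,0,0) R2=(0,0,0)
Op 4: inc R0 by 1 -> R0=(1,0,0) value=1
Op 5: merge R0<->R1 -> R0=(1,0,0) R1=(1,0,0)
Op 6: merge R2<->R1 -> R2=(1,0,0) R1=(1,0,0)
Op 7: merge R1<->R2 -> R1=(1,0,0) R2=(1,0,0)
Op 8: merge R0<->R1 -> R0=(1,0,0) R1=(1,0,0)
Op 9: merge R2<->R1 -> R2=(1,0,0) R1=(1,0,0)
Op 10: merge R1<->R2 -> R1=(1,0,0) R2=(1,0,0)
Op 11: merge R1<->R0 -> R1=(1,0,0) R0=(1,0,0)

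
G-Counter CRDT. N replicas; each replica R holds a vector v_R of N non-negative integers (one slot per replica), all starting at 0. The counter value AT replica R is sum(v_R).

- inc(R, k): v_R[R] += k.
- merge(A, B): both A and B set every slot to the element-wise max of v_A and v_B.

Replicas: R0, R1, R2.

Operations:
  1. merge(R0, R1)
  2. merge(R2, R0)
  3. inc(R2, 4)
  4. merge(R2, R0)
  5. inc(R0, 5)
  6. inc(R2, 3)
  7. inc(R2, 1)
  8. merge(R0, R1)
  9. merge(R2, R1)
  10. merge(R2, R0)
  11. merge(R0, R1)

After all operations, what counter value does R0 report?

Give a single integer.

Op 1: merge R0<->R1 -> R0=(0,0,0) R1=(0,0,0)
Op 2: merge R2<->R0 -> R2=(0,0,0) R0=(0,0,0)
Op 3: inc R2 by 4 -> R2=(0,0,4) value=4
Op 4: merge R2<->R0 -> R2=(0,0,4) R0=(0,0,4)
Op 5: inc R0 by 5 -> R0=(5,0,4) value=9
Op 6: inc R2 by 3 -> R2=(0,0,7) value=7
Op 7: inc R2 by 1 -> R2=(0,0,8) value=8
Op 8: merge R0<->R1 -> R0=(5,0,4) R1=(5,0,4)
Op 9: merge R2<->R1 -> R2=(5,0,8) R1=(5,0,8)
Op 10: merge R2<->R0 -> R2=(5,0,8) R0=(5,0,8)
Op 11: merge R0<->R1 -> R0=(5,0,8) R1=(5,0,8)

Answer: 13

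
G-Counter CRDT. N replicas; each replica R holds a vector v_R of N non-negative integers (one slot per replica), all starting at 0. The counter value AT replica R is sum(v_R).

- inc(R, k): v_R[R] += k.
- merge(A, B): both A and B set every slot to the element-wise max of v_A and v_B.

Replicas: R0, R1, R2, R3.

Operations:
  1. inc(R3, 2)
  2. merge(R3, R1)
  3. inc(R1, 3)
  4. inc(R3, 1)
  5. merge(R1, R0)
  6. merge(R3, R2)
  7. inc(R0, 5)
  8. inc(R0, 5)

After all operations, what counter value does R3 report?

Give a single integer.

Answer: 3

Derivation:
Op 1: inc R3 by 2 -> R3=(0,0,0,2) value=2
Op 2: merge R3<->R1 -> R3=(0,0,0,2) R1=(0,0,0,2)
Op 3: inc R1 by 3 -> R1=(0,3,0,2) value=5
Op 4: inc R3 by 1 -> R3=(0,0,0,3) value=3
Op 5: merge R1<->R0 -> R1=(0,3,0,2) R0=(0,3,0,2)
Op 6: merge R3<->R2 -> R3=(0,0,0,3) R2=(0,0,0,3)
Op 7: inc R0 by 5 -> R0=(5,3,0,2) value=10
Op 8: inc R0 by 5 -> R0=(10,3,0,2) value=15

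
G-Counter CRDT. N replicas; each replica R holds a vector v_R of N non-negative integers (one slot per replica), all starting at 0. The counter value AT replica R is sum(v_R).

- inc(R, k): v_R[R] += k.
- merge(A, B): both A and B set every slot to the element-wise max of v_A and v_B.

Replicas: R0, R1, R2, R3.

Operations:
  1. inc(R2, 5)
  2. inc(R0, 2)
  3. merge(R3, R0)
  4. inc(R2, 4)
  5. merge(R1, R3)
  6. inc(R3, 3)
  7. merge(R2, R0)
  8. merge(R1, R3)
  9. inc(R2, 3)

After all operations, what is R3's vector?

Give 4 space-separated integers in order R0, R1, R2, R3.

Op 1: inc R2 by 5 -> R2=(0,0,5,0) value=5
Op 2: inc R0 by 2 -> R0=(2,0,0,0) value=2
Op 3: merge R3<->R0 -> R3=(2,0,0,0) R0=(2,0,0,0)
Op 4: inc R2 by 4 -> R2=(0,0,9,0) value=9
Op 5: merge R1<->R3 -> R1=(2,0,0,0) R3=(2,0,0,0)
Op 6: inc R3 by 3 -> R3=(2,0,0,3) value=5
Op 7: merge R2<->R0 -> R2=(2,0,9,0) R0=(2,0,9,0)
Op 8: merge R1<->R3 -> R1=(2,0,0,3) R3=(2,0,0,3)
Op 9: inc R2 by 3 -> R2=(2,0,12,0) value=14

Answer: 2 0 0 3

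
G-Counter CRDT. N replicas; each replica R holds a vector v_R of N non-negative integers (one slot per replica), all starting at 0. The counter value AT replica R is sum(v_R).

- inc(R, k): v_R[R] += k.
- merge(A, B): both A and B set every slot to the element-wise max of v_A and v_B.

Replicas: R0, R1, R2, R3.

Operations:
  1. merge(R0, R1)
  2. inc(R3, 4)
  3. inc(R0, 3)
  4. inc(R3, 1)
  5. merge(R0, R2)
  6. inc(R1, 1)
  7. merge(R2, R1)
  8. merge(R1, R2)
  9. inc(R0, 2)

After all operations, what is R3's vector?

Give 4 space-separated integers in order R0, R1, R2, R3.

Op 1: merge R0<->R1 -> R0=(0,0,0,0) R1=(0,0,0,0)
Op 2: inc R3 by 4 -> R3=(0,0,0,4) value=4
Op 3: inc R0 by 3 -> R0=(3,0,0,0) value=3
Op 4: inc R3 by 1 -> R3=(0,0,0,5) value=5
Op 5: merge R0<->R2 -> R0=(3,0,0,0) R2=(3,0,0,0)
Op 6: inc R1 by 1 -> R1=(0,1,0,0) value=1
Op 7: merge R2<->R1 -> R2=(3,1,0,0) R1=(3,1,0,0)
Op 8: merge R1<->R2 -> R1=(3,1,0,0) R2=(3,1,0,0)
Op 9: inc R0 by 2 -> R0=(5,0,0,0) value=5

Answer: 0 0 0 5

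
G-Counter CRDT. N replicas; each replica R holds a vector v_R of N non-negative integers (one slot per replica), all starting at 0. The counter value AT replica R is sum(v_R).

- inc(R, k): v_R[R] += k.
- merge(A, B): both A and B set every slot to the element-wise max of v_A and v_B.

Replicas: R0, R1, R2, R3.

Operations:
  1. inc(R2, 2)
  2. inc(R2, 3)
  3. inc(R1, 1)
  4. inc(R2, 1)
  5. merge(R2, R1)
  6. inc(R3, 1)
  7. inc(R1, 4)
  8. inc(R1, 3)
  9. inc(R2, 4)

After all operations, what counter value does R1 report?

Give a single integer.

Answer: 14

Derivation:
Op 1: inc R2 by 2 -> R2=(0,0,2,0) value=2
Op 2: inc R2 by 3 -> R2=(0,0,5,0) value=5
Op 3: inc R1 by 1 -> R1=(0,1,0,0) value=1
Op 4: inc R2 by 1 -> R2=(0,0,6,0) value=6
Op 5: merge R2<->R1 -> R2=(0,1,6,0) R1=(0,1,6,0)
Op 6: inc R3 by 1 -> R3=(0,0,0,1) value=1
Op 7: inc R1 by 4 -> R1=(0,5,6,0) value=11
Op 8: inc R1 by 3 -> R1=(0,8,6,0) value=14
Op 9: inc R2 by 4 -> R2=(0,1,10,0) value=11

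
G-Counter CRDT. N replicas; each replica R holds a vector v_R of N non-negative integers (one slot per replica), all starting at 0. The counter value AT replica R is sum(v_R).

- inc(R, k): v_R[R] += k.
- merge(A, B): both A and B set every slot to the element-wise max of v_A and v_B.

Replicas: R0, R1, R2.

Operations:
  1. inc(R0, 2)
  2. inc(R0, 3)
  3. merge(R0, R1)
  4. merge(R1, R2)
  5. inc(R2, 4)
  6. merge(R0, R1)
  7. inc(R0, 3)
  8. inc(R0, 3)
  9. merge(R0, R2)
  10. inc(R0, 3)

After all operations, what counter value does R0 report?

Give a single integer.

Op 1: inc R0 by 2 -> R0=(2,0,0) value=2
Op 2: inc R0 by 3 -> R0=(5,0,0) value=5
Op 3: merge R0<->R1 -> R0=(5,0,0) R1=(5,0,0)
Op 4: merge R1<->R2 -> R1=(5,0,0) R2=(5,0,0)
Op 5: inc R2 by 4 -> R2=(5,0,4) value=9
Op 6: merge R0<->R1 -> R0=(5,0,0) R1=(5,0,0)
Op 7: inc R0 by 3 -> R0=(8,0,0) value=8
Op 8: inc R0 by 3 -> R0=(11,0,0) value=11
Op 9: merge R0<->R2 -> R0=(11,0,4) R2=(11,0,4)
Op 10: inc R0 by 3 -> R0=(14,0,4) value=18

Answer: 18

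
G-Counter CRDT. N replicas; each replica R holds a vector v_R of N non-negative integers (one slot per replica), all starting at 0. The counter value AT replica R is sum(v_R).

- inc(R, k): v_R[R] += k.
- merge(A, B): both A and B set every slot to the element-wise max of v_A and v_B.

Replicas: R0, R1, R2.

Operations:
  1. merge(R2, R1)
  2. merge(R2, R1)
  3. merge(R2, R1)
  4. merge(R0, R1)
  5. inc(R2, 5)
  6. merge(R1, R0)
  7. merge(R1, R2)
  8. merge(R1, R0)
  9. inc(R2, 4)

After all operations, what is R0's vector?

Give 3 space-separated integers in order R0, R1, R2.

Answer: 0 0 5

Derivation:
Op 1: merge R2<->R1 -> R2=(0,0,0) R1=(0,0,0)
Op 2: merge R2<->R1 -> R2=(0,0,0) R1=(0,0,0)
Op 3: merge R2<->R1 -> R2=(0,0,0) R1=(0,0,0)
Op 4: merge R0<->R1 -> R0=(0,0,0) R1=(0,0,0)
Op 5: inc R2 by 5 -> R2=(0,0,5) value=5
Op 6: merge R1<->R0 -> R1=(0,0,0) R0=(0,0,0)
Op 7: merge R1<->R2 -> R1=(0,0,5) R2=(0,0,5)
Op 8: merge R1<->R0 -> R1=(0,0,5) R0=(0,0,5)
Op 9: inc R2 by 4 -> R2=(0,0,9) value=9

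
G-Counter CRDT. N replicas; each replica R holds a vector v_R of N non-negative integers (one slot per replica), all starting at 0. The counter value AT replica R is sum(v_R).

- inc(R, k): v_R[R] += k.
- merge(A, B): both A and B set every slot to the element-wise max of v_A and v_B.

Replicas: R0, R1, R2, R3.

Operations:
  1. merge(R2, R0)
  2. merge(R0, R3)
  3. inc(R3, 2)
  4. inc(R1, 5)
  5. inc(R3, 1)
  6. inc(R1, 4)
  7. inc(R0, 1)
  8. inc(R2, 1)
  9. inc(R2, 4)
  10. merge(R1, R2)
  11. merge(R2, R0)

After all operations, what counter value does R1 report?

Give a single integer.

Answer: 14

Derivation:
Op 1: merge R2<->R0 -> R2=(0,0,0,0) R0=(0,0,0,0)
Op 2: merge R0<->R3 -> R0=(0,0,0,0) R3=(0,0,0,0)
Op 3: inc R3 by 2 -> R3=(0,0,0,2) value=2
Op 4: inc R1 by 5 -> R1=(0,5,0,0) value=5
Op 5: inc R3 by 1 -> R3=(0,0,0,3) value=3
Op 6: inc R1 by 4 -> R1=(0,9,0,0) value=9
Op 7: inc R0 by 1 -> R0=(1,0,0,0) value=1
Op 8: inc R2 by 1 -> R2=(0,0,1,0) value=1
Op 9: inc R2 by 4 -> R2=(0,0,5,0) value=5
Op 10: merge R1<->R2 -> R1=(0,9,5,0) R2=(0,9,5,0)
Op 11: merge R2<->R0 -> R2=(1,9,5,0) R0=(1,9,5,0)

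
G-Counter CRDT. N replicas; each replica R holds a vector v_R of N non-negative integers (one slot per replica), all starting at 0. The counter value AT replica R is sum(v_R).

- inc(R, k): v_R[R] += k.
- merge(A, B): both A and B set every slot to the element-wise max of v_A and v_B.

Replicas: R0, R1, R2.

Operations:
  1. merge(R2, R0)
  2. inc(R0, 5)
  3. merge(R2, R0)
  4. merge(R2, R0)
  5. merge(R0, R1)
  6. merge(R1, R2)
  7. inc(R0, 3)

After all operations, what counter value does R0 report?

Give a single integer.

Answer: 8

Derivation:
Op 1: merge R2<->R0 -> R2=(0,0,0) R0=(0,0,0)
Op 2: inc R0 by 5 -> R0=(5,0,0) value=5
Op 3: merge R2<->R0 -> R2=(5,0,0) R0=(5,0,0)
Op 4: merge R2<->R0 -> R2=(5,0,0) R0=(5,0,0)
Op 5: merge R0<->R1 -> R0=(5,0,0) R1=(5,0,0)
Op 6: merge R1<->R2 -> R1=(5,0,0) R2=(5,0,0)
Op 7: inc R0 by 3 -> R0=(8,0,0) value=8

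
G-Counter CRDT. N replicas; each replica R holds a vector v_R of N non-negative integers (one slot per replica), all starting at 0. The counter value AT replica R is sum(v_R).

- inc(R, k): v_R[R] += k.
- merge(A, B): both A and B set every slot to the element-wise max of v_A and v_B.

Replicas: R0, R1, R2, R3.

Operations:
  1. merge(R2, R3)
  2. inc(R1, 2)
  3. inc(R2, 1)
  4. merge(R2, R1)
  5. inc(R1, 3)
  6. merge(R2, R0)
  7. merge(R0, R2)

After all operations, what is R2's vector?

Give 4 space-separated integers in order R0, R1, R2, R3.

Answer: 0 2 1 0

Derivation:
Op 1: merge R2<->R3 -> R2=(0,0,0,0) R3=(0,0,0,0)
Op 2: inc R1 by 2 -> R1=(0,2,0,0) value=2
Op 3: inc R2 by 1 -> R2=(0,0,1,0) value=1
Op 4: merge R2<->R1 -> R2=(0,2,1,0) R1=(0,2,1,0)
Op 5: inc R1 by 3 -> R1=(0,5,1,0) value=6
Op 6: merge R2<->R0 -> R2=(0,2,1,0) R0=(0,2,1,0)
Op 7: merge R0<->R2 -> R0=(0,2,1,0) R2=(0,2,1,0)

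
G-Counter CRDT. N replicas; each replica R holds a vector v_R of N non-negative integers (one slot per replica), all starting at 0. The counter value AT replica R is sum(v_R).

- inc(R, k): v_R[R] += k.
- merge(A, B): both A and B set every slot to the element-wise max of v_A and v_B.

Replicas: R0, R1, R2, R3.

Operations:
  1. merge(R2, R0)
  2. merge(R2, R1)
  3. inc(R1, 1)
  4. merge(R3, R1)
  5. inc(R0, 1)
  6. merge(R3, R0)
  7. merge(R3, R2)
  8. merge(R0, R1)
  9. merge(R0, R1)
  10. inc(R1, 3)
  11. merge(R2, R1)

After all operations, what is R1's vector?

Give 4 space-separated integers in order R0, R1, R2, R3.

Answer: 1 4 0 0

Derivation:
Op 1: merge R2<->R0 -> R2=(0,0,0,0) R0=(0,0,0,0)
Op 2: merge R2<->R1 -> R2=(0,0,0,0) R1=(0,0,0,0)
Op 3: inc R1 by 1 -> R1=(0,1,0,0) value=1
Op 4: merge R3<->R1 -> R3=(0,1,0,0) R1=(0,1,0,0)
Op 5: inc R0 by 1 -> R0=(1,0,0,0) value=1
Op 6: merge R3<->R0 -> R3=(1,1,0,0) R0=(1,1,0,0)
Op 7: merge R3<->R2 -> R3=(1,1,0,0) R2=(1,1,0,0)
Op 8: merge R0<->R1 -> R0=(1,1,0,0) R1=(1,1,0,0)
Op 9: merge R0<->R1 -> R0=(1,1,0,0) R1=(1,1,0,0)
Op 10: inc R1 by 3 -> R1=(1,4,0,0) value=5
Op 11: merge R2<->R1 -> R2=(1,4,0,0) R1=(1,4,0,0)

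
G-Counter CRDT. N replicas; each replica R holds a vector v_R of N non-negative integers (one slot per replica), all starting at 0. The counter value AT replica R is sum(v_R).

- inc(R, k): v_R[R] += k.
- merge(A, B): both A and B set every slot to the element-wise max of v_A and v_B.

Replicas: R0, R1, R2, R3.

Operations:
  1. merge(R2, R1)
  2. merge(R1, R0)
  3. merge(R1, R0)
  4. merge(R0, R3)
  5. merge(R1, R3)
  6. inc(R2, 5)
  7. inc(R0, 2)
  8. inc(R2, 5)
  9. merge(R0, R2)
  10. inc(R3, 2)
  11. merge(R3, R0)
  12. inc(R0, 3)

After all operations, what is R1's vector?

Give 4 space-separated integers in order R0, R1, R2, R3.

Answer: 0 0 0 0

Derivation:
Op 1: merge R2<->R1 -> R2=(0,0,0,0) R1=(0,0,0,0)
Op 2: merge R1<->R0 -> R1=(0,0,0,0) R0=(0,0,0,0)
Op 3: merge R1<->R0 -> R1=(0,0,0,0) R0=(0,0,0,0)
Op 4: merge R0<->R3 -> R0=(0,0,0,0) R3=(0,0,0,0)
Op 5: merge R1<->R3 -> R1=(0,0,0,0) R3=(0,0,0,0)
Op 6: inc R2 by 5 -> R2=(0,0,5,0) value=5
Op 7: inc R0 by 2 -> R0=(2,0,0,0) value=2
Op 8: inc R2 by 5 -> R2=(0,0,10,0) value=10
Op 9: merge R0<->R2 -> R0=(2,0,10,0) R2=(2,0,10,0)
Op 10: inc R3 by 2 -> R3=(0,0,0,2) value=2
Op 11: merge R3<->R0 -> R3=(2,0,10,2) R0=(2,0,10,2)
Op 12: inc R0 by 3 -> R0=(5,0,10,2) value=17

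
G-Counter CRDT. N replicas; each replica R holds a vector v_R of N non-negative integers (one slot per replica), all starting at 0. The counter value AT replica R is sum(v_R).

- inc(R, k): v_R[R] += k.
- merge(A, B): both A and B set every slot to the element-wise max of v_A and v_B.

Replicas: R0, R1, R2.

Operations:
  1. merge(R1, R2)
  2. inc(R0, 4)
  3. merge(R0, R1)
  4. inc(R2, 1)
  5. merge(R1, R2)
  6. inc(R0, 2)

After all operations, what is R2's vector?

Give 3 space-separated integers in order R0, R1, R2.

Answer: 4 0 1

Derivation:
Op 1: merge R1<->R2 -> R1=(0,0,0) R2=(0,0,0)
Op 2: inc R0 by 4 -> R0=(4,0,0) value=4
Op 3: merge R0<->R1 -> R0=(4,0,0) R1=(4,0,0)
Op 4: inc R2 by 1 -> R2=(0,0,1) value=1
Op 5: merge R1<->R2 -> R1=(4,0,1) R2=(4,0,1)
Op 6: inc R0 by 2 -> R0=(6,0,0) value=6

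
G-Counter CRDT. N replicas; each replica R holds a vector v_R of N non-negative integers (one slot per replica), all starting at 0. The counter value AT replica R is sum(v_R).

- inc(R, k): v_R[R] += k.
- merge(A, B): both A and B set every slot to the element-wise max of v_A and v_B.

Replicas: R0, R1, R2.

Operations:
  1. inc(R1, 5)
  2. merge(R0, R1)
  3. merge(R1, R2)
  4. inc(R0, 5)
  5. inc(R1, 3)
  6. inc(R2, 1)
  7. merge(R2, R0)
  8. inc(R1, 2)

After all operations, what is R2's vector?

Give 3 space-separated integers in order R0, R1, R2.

Op 1: inc R1 by 5 -> R1=(0,5,0) value=5
Op 2: merge R0<->R1 -> R0=(0,5,0) R1=(0,5,0)
Op 3: merge R1<->R2 -> R1=(0,5,0) R2=(0,5,0)
Op 4: inc R0 by 5 -> R0=(5,5,0) value=10
Op 5: inc R1 by 3 -> R1=(0,8,0) value=8
Op 6: inc R2 by 1 -> R2=(0,5,1) value=6
Op 7: merge R2<->R0 -> R2=(5,5,1) R0=(5,5,1)
Op 8: inc R1 by 2 -> R1=(0,10,0) value=10

Answer: 5 5 1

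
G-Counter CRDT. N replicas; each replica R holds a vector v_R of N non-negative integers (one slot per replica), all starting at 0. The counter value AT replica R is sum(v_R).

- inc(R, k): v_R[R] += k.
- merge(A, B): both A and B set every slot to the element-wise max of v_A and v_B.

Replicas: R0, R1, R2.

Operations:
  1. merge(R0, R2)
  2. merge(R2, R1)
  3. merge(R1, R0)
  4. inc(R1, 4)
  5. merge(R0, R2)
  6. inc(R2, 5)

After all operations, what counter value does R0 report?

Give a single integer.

Op 1: merge R0<->R2 -> R0=(0,0,0) R2=(0,0,0)
Op 2: merge R2<->R1 -> R2=(0,0,0) R1=(0,0,0)
Op 3: merge R1<->R0 -> R1=(0,0,0) R0=(0,0,0)
Op 4: inc R1 by 4 -> R1=(0,4,0) value=4
Op 5: merge R0<->R2 -> R0=(0,0,0) R2=(0,0,0)
Op 6: inc R2 by 5 -> R2=(0,0,5) value=5

Answer: 0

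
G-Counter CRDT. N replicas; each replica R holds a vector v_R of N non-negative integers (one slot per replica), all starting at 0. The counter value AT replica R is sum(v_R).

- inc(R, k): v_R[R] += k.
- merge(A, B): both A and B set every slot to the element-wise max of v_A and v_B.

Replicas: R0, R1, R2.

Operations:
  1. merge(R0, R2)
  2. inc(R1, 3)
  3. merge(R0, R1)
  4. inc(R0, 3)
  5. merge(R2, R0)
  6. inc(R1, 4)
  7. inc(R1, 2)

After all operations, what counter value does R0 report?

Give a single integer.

Op 1: merge R0<->R2 -> R0=(0,0,0) R2=(0,0,0)
Op 2: inc R1 by 3 -> R1=(0,3,0) value=3
Op 3: merge R0<->R1 -> R0=(0,3,0) R1=(0,3,0)
Op 4: inc R0 by 3 -> R0=(3,3,0) value=6
Op 5: merge R2<->R0 -> R2=(3,3,0) R0=(3,3,0)
Op 6: inc R1 by 4 -> R1=(0,7,0) value=7
Op 7: inc R1 by 2 -> R1=(0,9,0) value=9

Answer: 6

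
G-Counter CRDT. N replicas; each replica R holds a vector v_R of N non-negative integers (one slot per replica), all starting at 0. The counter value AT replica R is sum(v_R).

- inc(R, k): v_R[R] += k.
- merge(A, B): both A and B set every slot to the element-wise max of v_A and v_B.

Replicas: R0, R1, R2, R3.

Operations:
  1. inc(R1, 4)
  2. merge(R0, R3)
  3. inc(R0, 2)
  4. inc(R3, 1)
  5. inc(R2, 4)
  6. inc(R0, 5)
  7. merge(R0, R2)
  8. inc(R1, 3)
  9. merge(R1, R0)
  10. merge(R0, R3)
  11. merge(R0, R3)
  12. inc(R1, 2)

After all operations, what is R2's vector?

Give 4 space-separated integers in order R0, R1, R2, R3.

Op 1: inc R1 by 4 -> R1=(0,4,0,0) value=4
Op 2: merge R0<->R3 -> R0=(0,0,0,0) R3=(0,0,0,0)
Op 3: inc R0 by 2 -> R0=(2,0,0,0) value=2
Op 4: inc R3 by 1 -> R3=(0,0,0,1) value=1
Op 5: inc R2 by 4 -> R2=(0,0,4,0) value=4
Op 6: inc R0 by 5 -> R0=(7,0,0,0) value=7
Op 7: merge R0<->R2 -> R0=(7,0,4,0) R2=(7,0,4,0)
Op 8: inc R1 by 3 -> R1=(0,7,0,0) value=7
Op 9: merge R1<->R0 -> R1=(7,7,4,0) R0=(7,7,4,0)
Op 10: merge R0<->R3 -> R0=(7,7,4,1) R3=(7,7,4,1)
Op 11: merge R0<->R3 -> R0=(7,7,4,1) R3=(7,7,4,1)
Op 12: inc R1 by 2 -> R1=(7,9,4,0) value=20

Answer: 7 0 4 0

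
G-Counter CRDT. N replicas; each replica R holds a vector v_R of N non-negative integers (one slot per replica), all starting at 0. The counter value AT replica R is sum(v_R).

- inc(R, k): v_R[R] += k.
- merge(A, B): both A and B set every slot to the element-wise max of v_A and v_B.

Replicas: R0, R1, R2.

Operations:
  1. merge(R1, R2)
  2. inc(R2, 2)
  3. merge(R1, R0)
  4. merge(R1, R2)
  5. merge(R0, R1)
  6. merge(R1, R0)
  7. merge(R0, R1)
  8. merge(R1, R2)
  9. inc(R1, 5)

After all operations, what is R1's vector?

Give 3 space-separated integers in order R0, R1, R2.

Op 1: merge R1<->R2 -> R1=(0,0,0) R2=(0,0,0)
Op 2: inc R2 by 2 -> R2=(0,0,2) value=2
Op 3: merge R1<->R0 -> R1=(0,0,0) R0=(0,0,0)
Op 4: merge R1<->R2 -> R1=(0,0,2) R2=(0,0,2)
Op 5: merge R0<->R1 -> R0=(0,0,2) R1=(0,0,2)
Op 6: merge R1<->R0 -> R1=(0,0,2) R0=(0,0,2)
Op 7: merge R0<->R1 -> R0=(0,0,2) R1=(0,0,2)
Op 8: merge R1<->R2 -> R1=(0,0,2) R2=(0,0,2)
Op 9: inc R1 by 5 -> R1=(0,5,2) value=7

Answer: 0 5 2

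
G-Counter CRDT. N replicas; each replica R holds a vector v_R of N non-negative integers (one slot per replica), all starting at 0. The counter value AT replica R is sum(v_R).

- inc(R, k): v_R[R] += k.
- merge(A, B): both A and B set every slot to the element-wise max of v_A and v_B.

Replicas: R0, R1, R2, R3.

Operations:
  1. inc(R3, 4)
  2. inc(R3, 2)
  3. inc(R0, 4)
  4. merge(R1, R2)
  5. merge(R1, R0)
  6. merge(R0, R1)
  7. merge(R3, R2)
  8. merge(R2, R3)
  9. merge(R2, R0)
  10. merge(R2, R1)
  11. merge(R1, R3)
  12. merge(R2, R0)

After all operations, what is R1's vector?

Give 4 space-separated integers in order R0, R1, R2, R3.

Answer: 4 0 0 6

Derivation:
Op 1: inc R3 by 4 -> R3=(0,0,0,4) value=4
Op 2: inc R3 by 2 -> R3=(0,0,0,6) value=6
Op 3: inc R0 by 4 -> R0=(4,0,0,0) value=4
Op 4: merge R1<->R2 -> R1=(0,0,0,0) R2=(0,0,0,0)
Op 5: merge R1<->R0 -> R1=(4,0,0,0) R0=(4,0,0,0)
Op 6: merge R0<->R1 -> R0=(4,0,0,0) R1=(4,0,0,0)
Op 7: merge R3<->R2 -> R3=(0,0,0,6) R2=(0,0,0,6)
Op 8: merge R2<->R3 -> R2=(0,0,0,6) R3=(0,0,0,6)
Op 9: merge R2<->R0 -> R2=(4,0,0,6) R0=(4,0,0,6)
Op 10: merge R2<->R1 -> R2=(4,0,0,6) R1=(4,0,0,6)
Op 11: merge R1<->R3 -> R1=(4,0,0,6) R3=(4,0,0,6)
Op 12: merge R2<->R0 -> R2=(4,0,0,6) R0=(4,0,0,6)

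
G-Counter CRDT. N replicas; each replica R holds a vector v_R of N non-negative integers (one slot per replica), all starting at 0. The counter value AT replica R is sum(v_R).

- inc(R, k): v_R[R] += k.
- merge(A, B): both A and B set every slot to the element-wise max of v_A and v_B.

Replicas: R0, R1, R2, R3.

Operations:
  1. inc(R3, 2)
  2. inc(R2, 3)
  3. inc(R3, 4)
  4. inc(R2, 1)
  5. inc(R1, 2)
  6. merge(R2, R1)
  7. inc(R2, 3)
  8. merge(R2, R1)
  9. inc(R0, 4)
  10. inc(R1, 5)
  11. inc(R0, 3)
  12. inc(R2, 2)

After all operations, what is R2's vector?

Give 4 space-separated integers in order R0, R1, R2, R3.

Answer: 0 2 9 0

Derivation:
Op 1: inc R3 by 2 -> R3=(0,0,0,2) value=2
Op 2: inc R2 by 3 -> R2=(0,0,3,0) value=3
Op 3: inc R3 by 4 -> R3=(0,0,0,6) value=6
Op 4: inc R2 by 1 -> R2=(0,0,4,0) value=4
Op 5: inc R1 by 2 -> R1=(0,2,0,0) value=2
Op 6: merge R2<->R1 -> R2=(0,2,4,0) R1=(0,2,4,0)
Op 7: inc R2 by 3 -> R2=(0,2,7,0) value=9
Op 8: merge R2<->R1 -> R2=(0,2,7,0) R1=(0,2,7,0)
Op 9: inc R0 by 4 -> R0=(4,0,0,0) value=4
Op 10: inc R1 by 5 -> R1=(0,7,7,0) value=14
Op 11: inc R0 by 3 -> R0=(7,0,0,0) value=7
Op 12: inc R2 by 2 -> R2=(0,2,9,0) value=11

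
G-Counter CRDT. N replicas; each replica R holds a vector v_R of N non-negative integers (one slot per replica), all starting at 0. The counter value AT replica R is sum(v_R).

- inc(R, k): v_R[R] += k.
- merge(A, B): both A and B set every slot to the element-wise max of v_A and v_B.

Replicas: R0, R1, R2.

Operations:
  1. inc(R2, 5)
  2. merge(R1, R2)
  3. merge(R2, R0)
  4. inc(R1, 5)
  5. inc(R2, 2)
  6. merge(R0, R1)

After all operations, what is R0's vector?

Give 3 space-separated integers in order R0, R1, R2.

Answer: 0 5 5

Derivation:
Op 1: inc R2 by 5 -> R2=(0,0,5) value=5
Op 2: merge R1<->R2 -> R1=(0,0,5) R2=(0,0,5)
Op 3: merge R2<->R0 -> R2=(0,0,5) R0=(0,0,5)
Op 4: inc R1 by 5 -> R1=(0,5,5) value=10
Op 5: inc R2 by 2 -> R2=(0,0,7) value=7
Op 6: merge R0<->R1 -> R0=(0,5,5) R1=(0,5,5)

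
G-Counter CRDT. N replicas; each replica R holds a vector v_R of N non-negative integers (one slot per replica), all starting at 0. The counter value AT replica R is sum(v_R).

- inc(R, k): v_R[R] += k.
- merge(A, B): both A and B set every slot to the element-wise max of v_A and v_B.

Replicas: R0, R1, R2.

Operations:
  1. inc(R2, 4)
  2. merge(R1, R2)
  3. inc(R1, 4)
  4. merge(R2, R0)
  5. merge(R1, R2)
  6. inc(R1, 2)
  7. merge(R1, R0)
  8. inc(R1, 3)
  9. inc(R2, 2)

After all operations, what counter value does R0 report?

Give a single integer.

Answer: 10

Derivation:
Op 1: inc R2 by 4 -> R2=(0,0,4) value=4
Op 2: merge R1<->R2 -> R1=(0,0,4) R2=(0,0,4)
Op 3: inc R1 by 4 -> R1=(0,4,4) value=8
Op 4: merge R2<->R0 -> R2=(0,0,4) R0=(0,0,4)
Op 5: merge R1<->R2 -> R1=(0,4,4) R2=(0,4,4)
Op 6: inc R1 by 2 -> R1=(0,6,4) value=10
Op 7: merge R1<->R0 -> R1=(0,6,4) R0=(0,6,4)
Op 8: inc R1 by 3 -> R1=(0,9,4) value=13
Op 9: inc R2 by 2 -> R2=(0,4,6) value=10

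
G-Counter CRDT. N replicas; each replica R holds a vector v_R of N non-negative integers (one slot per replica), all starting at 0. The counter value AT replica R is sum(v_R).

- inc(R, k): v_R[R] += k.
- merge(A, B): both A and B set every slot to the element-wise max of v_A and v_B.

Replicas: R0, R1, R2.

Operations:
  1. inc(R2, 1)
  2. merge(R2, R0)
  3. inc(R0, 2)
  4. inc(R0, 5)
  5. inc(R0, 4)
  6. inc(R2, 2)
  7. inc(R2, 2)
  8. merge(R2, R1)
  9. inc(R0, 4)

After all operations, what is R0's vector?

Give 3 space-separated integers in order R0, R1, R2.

Answer: 15 0 1

Derivation:
Op 1: inc R2 by 1 -> R2=(0,0,1) value=1
Op 2: merge R2<->R0 -> R2=(0,0,1) R0=(0,0,1)
Op 3: inc R0 by 2 -> R0=(2,0,1) value=3
Op 4: inc R0 by 5 -> R0=(7,0,1) value=8
Op 5: inc R0 by 4 -> R0=(11,0,1) value=12
Op 6: inc R2 by 2 -> R2=(0,0,3) value=3
Op 7: inc R2 by 2 -> R2=(0,0,5) value=5
Op 8: merge R2<->R1 -> R2=(0,0,5) R1=(0,0,5)
Op 9: inc R0 by 4 -> R0=(15,0,1) value=16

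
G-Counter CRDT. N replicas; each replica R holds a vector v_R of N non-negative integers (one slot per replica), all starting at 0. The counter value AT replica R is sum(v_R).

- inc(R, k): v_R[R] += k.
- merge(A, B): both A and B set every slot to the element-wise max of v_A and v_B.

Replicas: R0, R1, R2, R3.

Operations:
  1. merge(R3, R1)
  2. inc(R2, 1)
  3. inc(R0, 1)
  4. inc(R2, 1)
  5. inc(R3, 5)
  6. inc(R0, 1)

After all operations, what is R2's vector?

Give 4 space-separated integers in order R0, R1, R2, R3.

Answer: 0 0 2 0

Derivation:
Op 1: merge R3<->R1 -> R3=(0,0,0,0) R1=(0,0,0,0)
Op 2: inc R2 by 1 -> R2=(0,0,1,0) value=1
Op 3: inc R0 by 1 -> R0=(1,0,0,0) value=1
Op 4: inc R2 by 1 -> R2=(0,0,2,0) value=2
Op 5: inc R3 by 5 -> R3=(0,0,0,5) value=5
Op 6: inc R0 by 1 -> R0=(2,0,0,0) value=2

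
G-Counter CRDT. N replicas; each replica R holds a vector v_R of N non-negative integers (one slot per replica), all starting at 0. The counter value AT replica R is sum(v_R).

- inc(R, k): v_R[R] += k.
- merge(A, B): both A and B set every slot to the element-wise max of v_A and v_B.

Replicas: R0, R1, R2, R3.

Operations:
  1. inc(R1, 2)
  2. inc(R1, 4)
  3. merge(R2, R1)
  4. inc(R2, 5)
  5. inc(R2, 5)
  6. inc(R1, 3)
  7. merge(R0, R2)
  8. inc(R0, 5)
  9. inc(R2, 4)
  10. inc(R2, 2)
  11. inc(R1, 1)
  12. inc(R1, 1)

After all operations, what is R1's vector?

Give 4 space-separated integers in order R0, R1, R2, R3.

Answer: 0 11 0 0

Derivation:
Op 1: inc R1 by 2 -> R1=(0,2,0,0) value=2
Op 2: inc R1 by 4 -> R1=(0,6,0,0) value=6
Op 3: merge R2<->R1 -> R2=(0,6,0,0) R1=(0,6,0,0)
Op 4: inc R2 by 5 -> R2=(0,6,5,0) value=11
Op 5: inc R2 by 5 -> R2=(0,6,10,0) value=16
Op 6: inc R1 by 3 -> R1=(0,9,0,0) value=9
Op 7: merge R0<->R2 -> R0=(0,6,10,0) R2=(0,6,10,0)
Op 8: inc R0 by 5 -> R0=(5,6,10,0) value=21
Op 9: inc R2 by 4 -> R2=(0,6,14,0) value=20
Op 10: inc R2 by 2 -> R2=(0,6,16,0) value=22
Op 11: inc R1 by 1 -> R1=(0,10,0,0) value=10
Op 12: inc R1 by 1 -> R1=(0,11,0,0) value=11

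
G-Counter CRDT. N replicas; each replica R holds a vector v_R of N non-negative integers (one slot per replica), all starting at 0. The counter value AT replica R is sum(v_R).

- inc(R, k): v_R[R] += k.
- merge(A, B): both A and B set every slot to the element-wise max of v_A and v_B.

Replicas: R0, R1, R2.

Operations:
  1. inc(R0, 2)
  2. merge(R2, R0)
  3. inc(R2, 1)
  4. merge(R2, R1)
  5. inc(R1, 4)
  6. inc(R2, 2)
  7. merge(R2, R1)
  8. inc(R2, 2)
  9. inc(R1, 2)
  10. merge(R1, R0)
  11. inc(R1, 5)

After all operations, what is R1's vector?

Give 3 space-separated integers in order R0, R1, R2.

Op 1: inc R0 by 2 -> R0=(2,0,0) value=2
Op 2: merge R2<->R0 -> R2=(2,0,0) R0=(2,0,0)
Op 3: inc R2 by 1 -> R2=(2,0,1) value=3
Op 4: merge R2<->R1 -> R2=(2,0,1) R1=(2,0,1)
Op 5: inc R1 by 4 -> R1=(2,4,1) value=7
Op 6: inc R2 by 2 -> R2=(2,0,3) value=5
Op 7: merge R2<->R1 -> R2=(2,4,3) R1=(2,4,3)
Op 8: inc R2 by 2 -> R2=(2,4,5) value=11
Op 9: inc R1 by 2 -> R1=(2,6,3) value=11
Op 10: merge R1<->R0 -> R1=(2,6,3) R0=(2,6,3)
Op 11: inc R1 by 5 -> R1=(2,11,3) value=16

Answer: 2 11 3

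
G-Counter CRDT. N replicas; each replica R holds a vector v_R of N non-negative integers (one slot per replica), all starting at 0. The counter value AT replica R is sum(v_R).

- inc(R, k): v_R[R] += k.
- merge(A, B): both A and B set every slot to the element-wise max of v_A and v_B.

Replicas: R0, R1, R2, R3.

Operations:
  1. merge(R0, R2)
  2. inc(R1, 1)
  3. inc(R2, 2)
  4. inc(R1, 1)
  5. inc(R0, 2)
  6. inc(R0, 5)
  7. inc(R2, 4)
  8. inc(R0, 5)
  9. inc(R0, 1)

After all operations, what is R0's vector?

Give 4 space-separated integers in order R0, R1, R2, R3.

Answer: 13 0 0 0

Derivation:
Op 1: merge R0<->R2 -> R0=(0,0,0,0) R2=(0,0,0,0)
Op 2: inc R1 by 1 -> R1=(0,1,0,0) value=1
Op 3: inc R2 by 2 -> R2=(0,0,2,0) value=2
Op 4: inc R1 by 1 -> R1=(0,2,0,0) value=2
Op 5: inc R0 by 2 -> R0=(2,0,0,0) value=2
Op 6: inc R0 by 5 -> R0=(7,0,0,0) value=7
Op 7: inc R2 by 4 -> R2=(0,0,6,0) value=6
Op 8: inc R0 by 5 -> R0=(12,0,0,0) value=12
Op 9: inc R0 by 1 -> R0=(13,0,0,0) value=13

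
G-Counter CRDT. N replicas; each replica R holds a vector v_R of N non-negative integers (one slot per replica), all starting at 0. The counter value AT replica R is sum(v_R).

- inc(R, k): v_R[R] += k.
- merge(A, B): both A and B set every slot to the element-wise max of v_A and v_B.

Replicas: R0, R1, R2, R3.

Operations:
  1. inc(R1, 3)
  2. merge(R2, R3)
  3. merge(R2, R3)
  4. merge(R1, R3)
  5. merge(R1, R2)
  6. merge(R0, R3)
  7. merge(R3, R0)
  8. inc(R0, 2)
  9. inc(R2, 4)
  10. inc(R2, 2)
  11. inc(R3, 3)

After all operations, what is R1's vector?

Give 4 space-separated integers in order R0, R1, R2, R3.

Op 1: inc R1 by 3 -> R1=(0,3,0,0) value=3
Op 2: merge R2<->R3 -> R2=(0,0,0,0) R3=(0,0,0,0)
Op 3: merge R2<->R3 -> R2=(0,0,0,0) R3=(0,0,0,0)
Op 4: merge R1<->R3 -> R1=(0,3,0,0) R3=(0,3,0,0)
Op 5: merge R1<->R2 -> R1=(0,3,0,0) R2=(0,3,0,0)
Op 6: merge R0<->R3 -> R0=(0,3,0,0) R3=(0,3,0,0)
Op 7: merge R3<->R0 -> R3=(0,3,0,0) R0=(0,3,0,0)
Op 8: inc R0 by 2 -> R0=(2,3,0,0) value=5
Op 9: inc R2 by 4 -> R2=(0,3,4,0) value=7
Op 10: inc R2 by 2 -> R2=(0,3,6,0) value=9
Op 11: inc R3 by 3 -> R3=(0,3,0,3) value=6

Answer: 0 3 0 0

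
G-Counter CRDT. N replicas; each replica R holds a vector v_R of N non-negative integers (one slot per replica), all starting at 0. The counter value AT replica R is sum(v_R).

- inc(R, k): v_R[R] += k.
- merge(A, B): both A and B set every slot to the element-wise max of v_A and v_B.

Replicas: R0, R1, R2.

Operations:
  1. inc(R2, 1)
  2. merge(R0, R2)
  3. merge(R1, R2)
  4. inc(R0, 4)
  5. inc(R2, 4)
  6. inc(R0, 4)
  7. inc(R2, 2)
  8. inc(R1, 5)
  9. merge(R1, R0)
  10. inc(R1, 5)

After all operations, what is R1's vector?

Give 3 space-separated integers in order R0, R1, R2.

Op 1: inc R2 by 1 -> R2=(0,0,1) value=1
Op 2: merge R0<->R2 -> R0=(0,0,1) R2=(0,0,1)
Op 3: merge R1<->R2 -> R1=(0,0,1) R2=(0,0,1)
Op 4: inc R0 by 4 -> R0=(4,0,1) value=5
Op 5: inc R2 by 4 -> R2=(0,0,5) value=5
Op 6: inc R0 by 4 -> R0=(8,0,1) value=9
Op 7: inc R2 by 2 -> R2=(0,0,7) value=7
Op 8: inc R1 by 5 -> R1=(0,5,1) value=6
Op 9: merge R1<->R0 -> R1=(8,5,1) R0=(8,5,1)
Op 10: inc R1 by 5 -> R1=(8,10,1) value=19

Answer: 8 10 1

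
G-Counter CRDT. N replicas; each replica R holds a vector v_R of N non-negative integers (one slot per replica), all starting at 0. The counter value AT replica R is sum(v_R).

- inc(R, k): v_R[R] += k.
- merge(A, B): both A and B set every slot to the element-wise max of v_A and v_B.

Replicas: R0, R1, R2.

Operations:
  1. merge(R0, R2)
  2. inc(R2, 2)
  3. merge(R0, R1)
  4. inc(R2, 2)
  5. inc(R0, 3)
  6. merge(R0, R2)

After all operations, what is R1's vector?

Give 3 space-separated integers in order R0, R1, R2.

Op 1: merge R0<->R2 -> R0=(0,0,0) R2=(0,0,0)
Op 2: inc R2 by 2 -> R2=(0,0,2) value=2
Op 3: merge R0<->R1 -> R0=(0,0,0) R1=(0,0,0)
Op 4: inc R2 by 2 -> R2=(0,0,4) value=4
Op 5: inc R0 by 3 -> R0=(3,0,0) value=3
Op 6: merge R0<->R2 -> R0=(3,0,4) R2=(3,0,4)

Answer: 0 0 0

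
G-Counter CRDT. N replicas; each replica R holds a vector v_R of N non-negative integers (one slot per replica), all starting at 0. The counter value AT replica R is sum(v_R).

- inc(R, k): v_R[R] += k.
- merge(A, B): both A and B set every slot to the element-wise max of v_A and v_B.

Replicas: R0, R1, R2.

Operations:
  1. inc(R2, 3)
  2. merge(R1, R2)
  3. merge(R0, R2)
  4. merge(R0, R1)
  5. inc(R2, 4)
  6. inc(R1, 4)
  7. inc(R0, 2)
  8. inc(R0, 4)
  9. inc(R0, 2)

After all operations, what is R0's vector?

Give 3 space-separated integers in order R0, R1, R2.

Op 1: inc R2 by 3 -> R2=(0,0,3) value=3
Op 2: merge R1<->R2 -> R1=(0,0,3) R2=(0,0,3)
Op 3: merge R0<->R2 -> R0=(0,0,3) R2=(0,0,3)
Op 4: merge R0<->R1 -> R0=(0,0,3) R1=(0,0,3)
Op 5: inc R2 by 4 -> R2=(0,0,7) value=7
Op 6: inc R1 by 4 -> R1=(0,4,3) value=7
Op 7: inc R0 by 2 -> R0=(2,0,3) value=5
Op 8: inc R0 by 4 -> R0=(6,0,3) value=9
Op 9: inc R0 by 2 -> R0=(8,0,3) value=11

Answer: 8 0 3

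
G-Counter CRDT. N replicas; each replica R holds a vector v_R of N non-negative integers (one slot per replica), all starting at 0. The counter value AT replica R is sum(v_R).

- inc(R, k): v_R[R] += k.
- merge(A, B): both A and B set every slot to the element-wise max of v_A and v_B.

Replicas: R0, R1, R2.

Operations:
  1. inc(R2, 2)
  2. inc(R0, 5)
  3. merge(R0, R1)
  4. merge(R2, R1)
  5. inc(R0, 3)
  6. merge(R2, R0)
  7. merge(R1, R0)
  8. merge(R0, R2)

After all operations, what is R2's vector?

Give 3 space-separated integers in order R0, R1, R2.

Op 1: inc R2 by 2 -> R2=(0,0,2) value=2
Op 2: inc R0 by 5 -> R0=(5,0,0) value=5
Op 3: merge R0<->R1 -> R0=(5,0,0) R1=(5,0,0)
Op 4: merge R2<->R1 -> R2=(5,0,2) R1=(5,0,2)
Op 5: inc R0 by 3 -> R0=(8,0,0) value=8
Op 6: merge R2<->R0 -> R2=(8,0,2) R0=(8,0,2)
Op 7: merge R1<->R0 -> R1=(8,0,2) R0=(8,0,2)
Op 8: merge R0<->R2 -> R0=(8,0,2) R2=(8,0,2)

Answer: 8 0 2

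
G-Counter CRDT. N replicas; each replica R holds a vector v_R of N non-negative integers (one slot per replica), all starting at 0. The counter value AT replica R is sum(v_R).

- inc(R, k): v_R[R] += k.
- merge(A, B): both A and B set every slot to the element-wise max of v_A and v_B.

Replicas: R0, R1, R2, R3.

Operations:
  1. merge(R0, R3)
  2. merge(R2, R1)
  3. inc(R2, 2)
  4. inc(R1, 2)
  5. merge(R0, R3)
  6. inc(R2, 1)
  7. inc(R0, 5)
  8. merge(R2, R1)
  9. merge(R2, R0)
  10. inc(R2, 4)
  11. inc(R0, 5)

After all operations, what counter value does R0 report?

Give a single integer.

Answer: 15

Derivation:
Op 1: merge R0<->R3 -> R0=(0,0,0,0) R3=(0,0,0,0)
Op 2: merge R2<->R1 -> R2=(0,0,0,0) R1=(0,0,0,0)
Op 3: inc R2 by 2 -> R2=(0,0,2,0) value=2
Op 4: inc R1 by 2 -> R1=(0,2,0,0) value=2
Op 5: merge R0<->R3 -> R0=(0,0,0,0) R3=(0,0,0,0)
Op 6: inc R2 by 1 -> R2=(0,0,3,0) value=3
Op 7: inc R0 by 5 -> R0=(5,0,0,0) value=5
Op 8: merge R2<->R1 -> R2=(0,2,3,0) R1=(0,2,3,0)
Op 9: merge R2<->R0 -> R2=(5,2,3,0) R0=(5,2,3,0)
Op 10: inc R2 by 4 -> R2=(5,2,7,0) value=14
Op 11: inc R0 by 5 -> R0=(10,2,3,0) value=15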